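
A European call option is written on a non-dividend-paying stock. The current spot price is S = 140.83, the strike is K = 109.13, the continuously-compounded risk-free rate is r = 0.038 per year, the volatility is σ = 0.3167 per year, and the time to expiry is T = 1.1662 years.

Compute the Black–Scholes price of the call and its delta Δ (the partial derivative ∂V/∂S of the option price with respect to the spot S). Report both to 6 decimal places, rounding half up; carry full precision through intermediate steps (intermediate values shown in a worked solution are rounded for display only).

σ√T = 0.3167·√1.1662 = 0.342007
d₁ = (ln(S/K) + (r+σ²/2)T) / (σ√T) = (ln(140.83/109.13) + (0.038+0.3167²/2)·1.1662) / 0.342007 = (0.255014 + 0.102800) / 0.342007 = 1.046218
d₂ = d₁ − σ√T = 1.046218 − 0.342007 = 0.704211
e^{−rT} = e^{−0.038·1.1662} = 0.956652
N(d₁) = 0.852270,  N(d₂) = 0.759349
Call price V = S·N(d₁) − K·e^{−rT}·N(d₂) = 120.025156 − 79.275647 = 40.749509
Δ = N(d₁) = 0.852270

price = 40.749509
Δ = 0.852270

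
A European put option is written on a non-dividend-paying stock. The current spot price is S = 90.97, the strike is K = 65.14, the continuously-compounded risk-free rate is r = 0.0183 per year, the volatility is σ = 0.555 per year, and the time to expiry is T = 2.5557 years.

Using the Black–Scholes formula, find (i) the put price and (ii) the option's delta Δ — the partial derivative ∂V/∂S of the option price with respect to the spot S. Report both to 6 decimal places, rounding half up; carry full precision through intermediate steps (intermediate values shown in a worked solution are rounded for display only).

σ√T = 0.555·√2.5557 = 0.887254
d₁ = (ln(S/K) + (r+σ²/2)T) / (σ√T) = (ln(90.97/65.14) + (0.0183+0.555²/2)·2.5557) / 0.887254 = (0.333991 + 0.440379) / 0.887254 = 0.872772
d₂ = d₁ − σ√T = 0.872772 − 0.887254 = -0.014482
e^{−rT} = e^{−0.0183·2.5557} = 0.954308
N(−d₁) = 0.191394,  N(−d₂) = 0.505777
Put price V = K·e^{−rT}·N(−d₂) − S·N(−d₁) = 31.440939 − 17.411092 = 14.029847
Δ = −N(−d₁) = -0.191394

price = 14.029847
Δ = -0.191394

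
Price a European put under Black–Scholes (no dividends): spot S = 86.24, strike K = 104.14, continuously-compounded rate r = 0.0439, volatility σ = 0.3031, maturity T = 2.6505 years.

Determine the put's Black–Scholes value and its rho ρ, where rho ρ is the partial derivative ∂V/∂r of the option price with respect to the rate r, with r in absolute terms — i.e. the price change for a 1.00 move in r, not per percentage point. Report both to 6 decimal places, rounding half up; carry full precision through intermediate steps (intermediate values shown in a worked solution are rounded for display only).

price = 20.849359
ρ = -160.417673

σ√T = 0.3031·√2.6505 = 0.493458
d₁ = (ln(S/K) + (r+σ²/2)T) / (σ√T) = (ln(86.24/104.14) + (0.0439+0.3031²/2)·2.6505) / 0.493458 = (-0.188602 + 0.238107) / 0.493458 = 0.100323
d₂ = d₁ − σ√T = 0.100323 − 0.493458 = -0.393135
e^{−rT} = e^{−0.0439·2.6505} = 0.890157
N(−d₁) = 0.460044,  N(−d₂) = 0.652890
Put price V = K·e^{−rT}·N(−d₂) − S·N(−d₁) = 60.523551 − 39.674193 = 20.849359
ρ = −K·T·e^{−rT}·N(−d₂) = -160.417673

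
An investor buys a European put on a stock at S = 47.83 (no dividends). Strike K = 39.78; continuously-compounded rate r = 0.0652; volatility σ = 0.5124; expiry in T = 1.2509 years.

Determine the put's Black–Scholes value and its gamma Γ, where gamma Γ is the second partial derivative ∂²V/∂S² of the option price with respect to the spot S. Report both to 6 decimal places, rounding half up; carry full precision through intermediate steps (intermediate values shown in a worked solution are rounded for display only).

σ√T = 0.5124·√1.2509 = 0.573087
d₁ = (ln(S/K) + (r+σ²/2)T) / (σ√T) = (ln(47.83/39.78) + (0.0652+0.5124²/2)·1.2509) / 0.573087 = (0.184289 + 0.245773) / 0.573087 = 0.750430
d₂ = d₁ − σ√T = 0.750430 − 0.573087 = 0.177343
e^{−rT} = e^{−0.0652·1.2509} = 0.921679
N(−d₁) = 0.226498,  N(−d₂) = 0.429619
Put price V = K·e^{−rT}·N(−d₂) − S·N(−d₁) = 15.751723 − 10.833389 = 4.918334
φ(d₁) = (1/√(2π))·e^{−d₁²/2} = 0.301040
Γ = φ(d₁) / (S·σ·√T) = 0.010983

price = 4.918334
Γ = 0.010983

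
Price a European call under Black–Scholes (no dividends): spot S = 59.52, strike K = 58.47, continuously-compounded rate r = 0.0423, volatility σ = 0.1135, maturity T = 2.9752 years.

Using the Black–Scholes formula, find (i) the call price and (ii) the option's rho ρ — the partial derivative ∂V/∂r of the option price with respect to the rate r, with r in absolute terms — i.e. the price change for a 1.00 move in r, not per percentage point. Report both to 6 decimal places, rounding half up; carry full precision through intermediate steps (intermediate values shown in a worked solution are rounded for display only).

σ√T = 0.1135·√2.9752 = 0.195774
d₁ = (ln(S/K) + (r+σ²/2)T) / (σ√T) = (ln(59.52/58.47) + (0.0423+0.1135²/2)·2.9752) / 0.195774 = (0.017799 + 0.145015) / 0.195774 = 0.831640
d₂ = d₁ − σ√T = 0.831640 − 0.195774 = 0.635867
e^{−rT} = e^{−0.0423·2.9752} = 0.881746
N(d₁) = 0.797194,  N(d₂) = 0.737568
Call price V = S·N(d₁) − K·e^{−rT}·N(d₂) = 47.448990 − 38.025859 = 9.423130
ρ = K·T·e^{−rT}·N(d₂) = 113.134537

price = 9.423130
ρ = 113.134537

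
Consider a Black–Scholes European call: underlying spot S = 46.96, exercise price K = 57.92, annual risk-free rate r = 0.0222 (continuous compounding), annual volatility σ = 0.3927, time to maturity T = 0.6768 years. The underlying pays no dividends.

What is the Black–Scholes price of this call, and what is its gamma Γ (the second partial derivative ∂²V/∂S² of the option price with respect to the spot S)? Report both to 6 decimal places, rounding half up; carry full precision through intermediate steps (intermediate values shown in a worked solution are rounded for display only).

σ√T = 0.3927·√0.6768 = 0.323066
d₁ = (ln(S/K) + (r+σ²/2)T) / (σ√T) = (ln(46.96/57.92) + (0.0222+0.3927²/2)·0.6768) / 0.323066 = (-0.209767 + 0.067211) / 0.323066 = -0.441259
d₂ = d₁ − σ√T = -0.441259 − 0.323066 = -0.764325
e^{−rT} = e^{−0.0222·0.6768} = 0.985087
N(d₁) = 0.329513,  N(d₂) = 0.222337
Call price V = S·N(d₁) − K·e^{−rT}·N(d₂) = 15.473913 − 12.685702 = 2.788211
φ(d₁) = (1/√(2π))·e^{−d₁²/2} = 0.361934
Γ = φ(d₁) / (S·σ·√T) = 0.023857

price = 2.788211
Γ = 0.023857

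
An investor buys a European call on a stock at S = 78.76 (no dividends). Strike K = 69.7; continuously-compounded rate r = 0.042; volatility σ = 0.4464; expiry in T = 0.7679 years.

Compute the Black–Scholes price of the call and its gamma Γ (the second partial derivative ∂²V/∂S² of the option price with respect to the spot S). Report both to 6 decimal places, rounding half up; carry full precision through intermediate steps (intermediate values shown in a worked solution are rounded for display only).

price = 17.834706
Γ = 0.010877

σ√T = 0.4464·√0.7679 = 0.391180
d₁ = (ln(S/K) + (r+σ²/2)T) / (σ√T) = (ln(78.76/69.7) + (0.042+0.4464²/2)·0.7679) / 0.391180 = (0.122205 + 0.108763) / 0.391180 = 0.590438
d₂ = d₁ − σ√T = 0.590438 − 0.391180 = 0.199258
e^{−rT} = e^{−0.042·0.7679} = 0.968263
N(d₁) = 0.722552,  N(d₂) = 0.578970
Call price V = S·N(d₁) − K·e^{−rT}·N(d₂) = 56.908162 − 39.073456 = 17.834706
φ(d₁) = (1/√(2π))·e^{−d₁²/2} = 0.335126
Γ = φ(d₁) / (S·σ·√T) = 0.010877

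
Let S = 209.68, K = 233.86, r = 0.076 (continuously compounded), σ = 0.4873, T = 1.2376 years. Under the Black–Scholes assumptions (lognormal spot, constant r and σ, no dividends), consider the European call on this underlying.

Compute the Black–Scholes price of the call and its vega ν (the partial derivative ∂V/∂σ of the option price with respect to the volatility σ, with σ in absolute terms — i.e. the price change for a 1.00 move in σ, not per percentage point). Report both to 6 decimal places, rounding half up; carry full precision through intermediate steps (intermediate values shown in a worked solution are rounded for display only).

price = 43.562519
ν = 90.346293

σ√T = 0.4873·√1.2376 = 0.542109
d₁ = (ln(S/K) + (r+σ²/2)T) / (σ√T) = (ln(209.68/233.86) + (0.076+0.4873²/2)·1.2376) / 0.542109 = (-0.109140 + 0.240999) / 0.542109 = 0.243233
d₂ = d₁ − σ√T = 0.243233 − 0.542109 = -0.298876
e^{−rT} = e^{−0.076·1.2376} = 0.910230
N(d₁) = 0.596087,  N(d₂) = 0.382517
Call price V = S·N(d₁) − K·e^{−rT}·N(d₂) = 124.987604 − 81.425084 = 43.562519
φ(d₁) = (1/√(2π))·e^{−d₁²/2} = 0.387314
ν = S·φ(d₁)·√T = 90.346293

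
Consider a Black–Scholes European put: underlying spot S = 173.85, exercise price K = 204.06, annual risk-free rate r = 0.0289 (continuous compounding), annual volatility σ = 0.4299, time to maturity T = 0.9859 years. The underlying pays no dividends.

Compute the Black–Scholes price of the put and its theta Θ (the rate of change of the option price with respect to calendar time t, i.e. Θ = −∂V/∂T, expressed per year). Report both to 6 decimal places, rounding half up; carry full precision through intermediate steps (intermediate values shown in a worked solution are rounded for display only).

σ√T = 0.4299·√0.9859 = 0.426858
d₁ = (ln(S/K) + (r+σ²/2)T) / (σ√T) = (ln(173.85/204.06) + (0.0289+0.4299²/2)·0.9859) / 0.426858 = (-0.160221 + 0.119597) / 0.426858 = -0.095171
d₂ = d₁ − σ√T = -0.095171 − 0.426858 = -0.522030
e^{−rT} = e^{−0.0289·0.9859} = 0.971910
N(−d₁) = 0.537911,  N(−d₂) = 0.699175
Put price V = K·e^{−rT}·N(−d₂) − S·N(−d₁) = 138.665918 − 93.515754 = 45.150164
φ(d₁) = (1/√(2π))·e^{−d₁²/2} = 0.397140
Θ = −S·φ(d₁)·σ/(2√T) + r·K·e^{−rT}·N(−d₂) = −14.946481 + 4.007445 = -10.939036

price = 45.150164
Θ = -10.939036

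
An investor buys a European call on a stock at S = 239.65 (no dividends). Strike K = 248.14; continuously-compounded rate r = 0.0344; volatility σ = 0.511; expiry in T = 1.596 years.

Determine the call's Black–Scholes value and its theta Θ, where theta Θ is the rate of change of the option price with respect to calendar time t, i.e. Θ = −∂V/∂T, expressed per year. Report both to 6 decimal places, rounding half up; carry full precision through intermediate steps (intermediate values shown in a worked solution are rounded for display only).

price = 62.472599
Θ = -21.275077

σ√T = 0.511·√1.596 = 0.645561
d₁ = (ln(S/K) + (r+σ²/2)T) / (σ√T) = (ln(239.65/248.14) + (0.0344+0.511²/2)·1.596) / 0.645561 = (-0.034814 + 0.263277) / 0.645561 = 0.353899
d₂ = d₁ − σ√T = 0.353899 − 0.645561 = -0.291662
e^{−rT} = e^{−0.0344·1.596} = 0.946578
N(d₁) = 0.638293,  N(d₂) = 0.385272
Call price V = S·N(d₁) − K·e^{−rT}·N(d₂) = 152.966842 − 90.494243 = 62.472599
φ(d₁) = (1/√(2π))·e^{−d₁²/2} = 0.374726
Θ = −S·φ(d₁)·σ/(2√T) − r·K·e^{−rT}·N(d₂) = −18.162075 − 3.113002 = -21.275077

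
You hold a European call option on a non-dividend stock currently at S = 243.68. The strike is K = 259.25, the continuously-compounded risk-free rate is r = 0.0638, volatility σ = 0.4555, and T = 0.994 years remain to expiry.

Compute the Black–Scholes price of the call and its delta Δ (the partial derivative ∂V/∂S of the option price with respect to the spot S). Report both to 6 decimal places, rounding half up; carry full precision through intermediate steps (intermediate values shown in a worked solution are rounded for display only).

price = 43.919671
Δ = 0.591080

σ√T = 0.4555·√0.994 = 0.454131
d₁ = (ln(S/K) + (r+σ²/2)T) / (σ√T) = (ln(243.68/259.25) + (0.0638+0.4555²/2)·0.994) / 0.454131 = (-0.061937 + 0.166535) / 0.454131 = 0.230325
d₂ = d₁ − σ√T = 0.230325 − 0.454131 = -0.223806
e^{−rT} = e^{−0.0638·0.994} = 0.938552
N(d₁) = 0.591080,  N(d₂) = 0.411454
Call price V = S·N(d₁) − K·e^{−rT}·N(d₂) = 144.034489 − 100.114818 = 43.919671
Δ = N(d₁) = 0.591080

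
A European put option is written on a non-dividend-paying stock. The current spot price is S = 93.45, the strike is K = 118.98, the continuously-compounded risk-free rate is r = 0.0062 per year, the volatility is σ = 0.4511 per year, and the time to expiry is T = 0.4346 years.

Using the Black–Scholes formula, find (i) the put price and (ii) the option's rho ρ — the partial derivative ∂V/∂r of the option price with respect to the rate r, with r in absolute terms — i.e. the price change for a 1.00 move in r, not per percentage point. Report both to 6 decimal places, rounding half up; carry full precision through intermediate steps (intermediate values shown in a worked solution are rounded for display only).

price = 28.929193
ρ = -42.771963

σ√T = 0.4511·√0.4346 = 0.297384
d₁ = (ln(S/K) + (r+σ²/2)T) / (σ√T) = (ln(93.45/118.98) + (0.0062+0.4511²/2)·0.4346) / 0.297384 = (-0.241529 + 0.046913) / 0.297384 = -0.654426
d₂ = d₁ − σ√T = -0.654426 − 0.297384 = -0.951810
e^{−rT} = e^{−0.0062·0.4346} = 0.997309
N(−d₁) = 0.743581,  N(−d₂) = 0.829403
Put price V = K·e^{−rT}·N(−d₂) − S·N(−d₁) = 98.416851 − 69.487658 = 28.929193
ρ = −K·T·e^{−rT}·N(−d₂) = -42.771963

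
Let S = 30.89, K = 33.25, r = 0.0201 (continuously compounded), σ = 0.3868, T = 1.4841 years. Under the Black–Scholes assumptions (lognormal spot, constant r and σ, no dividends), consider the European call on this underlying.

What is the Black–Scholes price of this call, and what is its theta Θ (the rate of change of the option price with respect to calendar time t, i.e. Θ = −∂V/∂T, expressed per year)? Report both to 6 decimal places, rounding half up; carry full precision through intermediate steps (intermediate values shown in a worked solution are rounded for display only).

price = 5.215943
Θ = -2.177392

σ√T = 0.3868·√1.4841 = 0.471214
d₁ = (ln(S/K) + (r+σ²/2)T) / (σ√T) = (ln(30.89/33.25) + (0.0201+0.3868²/2)·1.4841) / 0.471214 = (-0.073622 + 0.140852) / 0.471214 = 0.142673
d₂ = d₁ − σ√T = 0.142673 − 0.471214 = -0.328541
e^{−rT} = e^{−0.0201·1.4841} = 0.970610
N(d₁) = 0.556726,  N(d₂) = 0.371251
Call price V = S·N(d₁) − K·e^{−rT}·N(d₂) = 17.197257 − 11.981314 = 5.215943
φ(d₁) = (1/√(2π))·e^{−d₁²/2} = 0.394903
Θ = −S·φ(d₁)·σ/(2√T) − r·K·e^{−rT}·N(d₂) = −1.936568 − 0.240824 = -2.177392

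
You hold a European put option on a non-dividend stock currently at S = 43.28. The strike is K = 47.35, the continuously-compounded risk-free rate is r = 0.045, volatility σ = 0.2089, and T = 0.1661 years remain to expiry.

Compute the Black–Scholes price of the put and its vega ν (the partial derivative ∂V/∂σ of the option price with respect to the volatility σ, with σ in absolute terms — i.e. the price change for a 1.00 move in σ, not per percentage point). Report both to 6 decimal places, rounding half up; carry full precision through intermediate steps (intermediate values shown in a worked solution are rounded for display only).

price = 4.057184
ν = 4.586362

σ√T = 0.2089·√0.1661 = 0.085138
d₁ = (ln(S/K) + (r+σ²/2)T) / (σ√T) = (ln(43.28/47.35) + (0.045+0.2089²/2)·0.1661) / 0.085138 = (-0.089876 + 0.011099) / 0.085138 = -0.925292
d₂ = d₁ − σ√T = -0.925292 − 0.085138 = -1.010430
e^{−rT} = e^{−0.045·0.1661} = 0.992553
N(−d₁) = 0.822593,  N(−d₂) = 0.843855
Put price V = K·e^{−rT}·N(−d₂) − S·N(−d₁) = 39.659004 − 35.601821 = 4.057184
φ(d₁) = (1/√(2π))·e^{−d₁²/2} = 0.260014
ν = S·φ(d₁)·√T = 4.586362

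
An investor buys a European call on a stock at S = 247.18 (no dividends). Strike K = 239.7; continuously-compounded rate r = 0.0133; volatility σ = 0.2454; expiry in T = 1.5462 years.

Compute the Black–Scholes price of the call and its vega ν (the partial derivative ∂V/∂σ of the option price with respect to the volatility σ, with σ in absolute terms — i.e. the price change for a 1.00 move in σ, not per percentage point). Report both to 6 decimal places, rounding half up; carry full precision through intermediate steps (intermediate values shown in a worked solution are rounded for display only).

price = 35.813000
ν = 116.473625

σ√T = 0.2454·√1.5462 = 0.305146
d₁ = (ln(S/K) + (r+σ²/2)T) / (σ√T) = (ln(247.18/239.7) + (0.0133+0.2454²/2)·1.5462) / 0.305146 = (0.030729 + 0.067121) / 0.305146 = 0.320667
d₂ = d₁ − σ√T = 0.320667 − 0.305146 = 0.015521
e^{−rT} = e^{−0.0133·1.5462} = 0.979646
N(d₁) = 0.625769,  N(d₂) = 0.506192
Call price V = S·N(d₁) − K·e^{−rT}·N(d₂) = 154.677465 − 118.864465 = 35.813000
φ(d₁) = (1/√(2π))·e^{−d₁²/2} = 0.378950
ν = S·φ(d₁)·√T = 116.473625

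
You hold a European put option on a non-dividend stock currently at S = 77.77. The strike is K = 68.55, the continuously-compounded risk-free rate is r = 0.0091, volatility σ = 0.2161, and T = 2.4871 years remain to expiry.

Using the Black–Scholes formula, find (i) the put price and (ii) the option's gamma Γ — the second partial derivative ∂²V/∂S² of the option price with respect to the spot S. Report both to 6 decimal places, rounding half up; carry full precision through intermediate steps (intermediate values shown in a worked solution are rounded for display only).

price = 5.326552
Γ = 0.012519

σ√T = 0.2161·√2.4871 = 0.340801
d₁ = (ln(S/K) + (r+σ²/2)T) / (σ√T) = (ln(77.77/68.55) + (0.0091+0.2161²/2)·2.4871) / 0.340801 = (0.126192 + 0.080705) / 0.340801 = 0.607092
d₂ = d₁ − σ√T = 0.607092 − 0.340801 = 0.266290
e^{−rT} = e^{−0.0091·2.4871} = 0.977622
N(−d₁) = 0.271895,  N(−d₂) = 0.395008
Put price V = K·e^{−rT}·N(−d₂) − S·N(−d₁) = 26.471825 − 21.145273 = 5.326552
φ(d₁) = (1/√(2π))·e^{−d₁²/2} = 0.331801
Γ = φ(d₁) / (S·σ·√T) = 0.012519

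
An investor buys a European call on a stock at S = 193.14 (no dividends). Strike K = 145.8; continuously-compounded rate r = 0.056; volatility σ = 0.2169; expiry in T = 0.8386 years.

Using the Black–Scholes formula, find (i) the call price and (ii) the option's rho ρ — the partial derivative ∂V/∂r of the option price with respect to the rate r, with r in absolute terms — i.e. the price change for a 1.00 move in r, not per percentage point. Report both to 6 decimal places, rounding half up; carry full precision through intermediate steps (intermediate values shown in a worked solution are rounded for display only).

price = 54.694862
ρ = 109.630874

σ√T = 0.2169·√0.8386 = 0.198626
d₁ = (ln(S/K) + (r+σ²/2)T) / (σ√T) = (ln(193.14/145.8) + (0.056+0.2169²/2)·0.8386) / 0.198626 = (0.281179 + 0.066688) / 0.198626 = 1.751365
d₂ = d₁ − σ√T = 1.751365 − 0.198626 = 1.552739
e^{−rT} = e^{−0.056·0.8386} = 0.954124
N(d₁) = 0.960058,  N(d₂) = 0.939757
Call price V = S·N(d₁) − K·e^{−rT}·N(d₂) = 185.425692 − 130.730830 = 54.694862
ρ = K·T·e^{−rT}·N(d₂) = 109.630874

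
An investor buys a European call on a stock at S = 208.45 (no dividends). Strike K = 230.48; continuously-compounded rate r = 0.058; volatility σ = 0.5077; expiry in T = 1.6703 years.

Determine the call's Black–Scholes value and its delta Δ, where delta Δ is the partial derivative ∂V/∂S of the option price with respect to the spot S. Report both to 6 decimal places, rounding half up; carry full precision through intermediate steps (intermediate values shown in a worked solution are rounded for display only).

price = 53.324554
Δ = 0.626504

σ√T = 0.5077·√1.6703 = 0.656152
d₁ = (ln(S/K) + (r+σ²/2)T) / (σ√T) = (ln(208.45/230.48) + (0.058+0.5077²/2)·1.6703) / 0.656152 = (-0.100465 + 0.312145) / 0.656152 = 0.322608
d₂ = d₁ − σ√T = 0.322608 − 0.656152 = -0.333543
e^{−rT} = e^{−0.058·1.6703} = 0.907667
N(d₁) = 0.626504,  N(d₂) = 0.369362
Call price V = S·N(d₁) − K·e^{−rT}·N(d₂) = 130.594784 − 77.270230 = 53.324554
Δ = N(d₁) = 0.626504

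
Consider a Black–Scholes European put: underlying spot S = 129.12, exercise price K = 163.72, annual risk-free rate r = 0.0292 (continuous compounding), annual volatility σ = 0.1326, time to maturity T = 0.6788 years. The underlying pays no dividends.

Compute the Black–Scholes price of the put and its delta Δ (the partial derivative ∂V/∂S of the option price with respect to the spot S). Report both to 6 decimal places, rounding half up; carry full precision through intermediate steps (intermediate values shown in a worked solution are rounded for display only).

price = 31.523222
Δ = -0.973635

σ√T = 0.1326·√0.6788 = 0.109248
d₁ = (ln(S/K) + (r+σ²/2)T) / (σ√T) = (ln(129.12/163.72) + (0.0292+0.1326²/2)·0.6788) / 0.109248 = (-0.237415 + 0.025789) / 0.109248 = -1.937120
d₂ = d₁ − σ√T = -1.937120 − 0.109248 = -2.046368
e^{−rT} = e^{−0.0292·0.6788} = 0.980374
N(−d₁) = 0.973635,  N(−d₂) = 0.979640
Put price V = K·e^{−rT}·N(−d₂) − S·N(−d₁) = 157.238926 − 125.715704 = 31.523222
Δ = −N(−d₁) = -0.973635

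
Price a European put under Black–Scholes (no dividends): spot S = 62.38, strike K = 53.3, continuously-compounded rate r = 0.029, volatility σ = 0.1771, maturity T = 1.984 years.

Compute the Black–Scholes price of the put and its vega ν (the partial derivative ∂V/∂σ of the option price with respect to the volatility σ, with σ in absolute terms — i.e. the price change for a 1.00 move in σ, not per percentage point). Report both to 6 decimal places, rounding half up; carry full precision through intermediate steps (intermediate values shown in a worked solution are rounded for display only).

price = 1.499038
ν = 21.558672

σ√T = 0.1771·√1.984 = 0.249453
d₁ = (ln(S/K) + (r+σ²/2)T) / (σ√T) = (ln(62.38/53.3) + (0.029+0.1771²/2)·1.984) / 0.249453 = (0.157308 + 0.088649) / 0.249453 = 0.985987
d₂ = d₁ − σ√T = 0.985987 − 0.249453 = 0.736534
e^{−rT} = e^{−0.029·1.984} = 0.944088
N(−d₁) = 0.162070,  N(−d₂) = 0.230703
Put price V = K·e^{−rT}·N(−d₂) − S·N(−d₁) = 11.608944 − 10.109906 = 1.499038
φ(d₁) = (1/√(2π))·e^{−d₁²/2} = 0.245361
ν = S·φ(d₁)·√T = 21.558672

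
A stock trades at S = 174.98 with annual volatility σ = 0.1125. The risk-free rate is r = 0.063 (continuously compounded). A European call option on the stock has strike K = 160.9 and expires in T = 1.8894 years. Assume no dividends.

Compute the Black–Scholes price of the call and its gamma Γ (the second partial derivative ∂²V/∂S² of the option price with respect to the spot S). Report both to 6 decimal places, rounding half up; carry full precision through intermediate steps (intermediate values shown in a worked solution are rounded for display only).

σ√T = 0.1125·√1.8894 = 0.154637
d₁ = (ln(S/K) + (r+σ²/2)T) / (σ√T) = (ln(174.98/160.9) + (0.063+0.1125²/2)·1.8894) / 0.154637 = (0.083889 + 0.130989) / 0.154637 = 1.389555
d₂ = d₁ − σ√T = 1.389555 − 0.154637 = 1.234918
e^{−rT} = e^{−0.063·1.8894} = 0.887779
N(d₁) = 0.917668,  N(d₂) = 0.891569
Call price V = S·N(d₁) − K·e^{−rT}·N(d₂) = 160.573550 − 127.355060 = 33.218490
φ(d₁) = (1/√(2π))·e^{−d₁²/2} = 0.151925
Γ = φ(d₁) / (S·σ·√T) = 0.005615

price = 33.218490
Γ = 0.005615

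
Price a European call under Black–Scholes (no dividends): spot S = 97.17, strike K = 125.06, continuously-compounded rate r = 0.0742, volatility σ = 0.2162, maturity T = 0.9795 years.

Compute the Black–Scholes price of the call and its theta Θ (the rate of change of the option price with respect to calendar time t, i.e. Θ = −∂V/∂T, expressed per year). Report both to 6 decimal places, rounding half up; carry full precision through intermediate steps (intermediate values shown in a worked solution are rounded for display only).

σ√T = 0.2162·√0.9795 = 0.213972
d₁ = (ln(S/K) + (r+σ²/2)T) / (σ√T) = (ln(97.17/125.06) + (0.0742+0.2162²/2)·0.9795) / 0.213972 = (-0.252332 + 0.095571) / 0.213972 = -0.732620
d₂ = d₁ − σ√T = -0.732620 − 0.213972 = -0.946593
e^{−rT} = e^{−0.0742·0.9795} = 0.929899
N(d₁) = 0.231895,  N(d₂) = 0.171923
Call price V = S·N(d₁) − K·e^{−rT}·N(d₂) = 22.533238 − 19.993496 = 2.539742
φ(d₁) = (1/√(2π))·e^{−d₁²/2} = 0.305042
Θ = −S·φ(d₁)·σ/(2√T) − r·K·e^{−rT}·N(d₂) = −3.237544 − 1.483517 = -4.721062

price = 2.539742
Θ = -4.721062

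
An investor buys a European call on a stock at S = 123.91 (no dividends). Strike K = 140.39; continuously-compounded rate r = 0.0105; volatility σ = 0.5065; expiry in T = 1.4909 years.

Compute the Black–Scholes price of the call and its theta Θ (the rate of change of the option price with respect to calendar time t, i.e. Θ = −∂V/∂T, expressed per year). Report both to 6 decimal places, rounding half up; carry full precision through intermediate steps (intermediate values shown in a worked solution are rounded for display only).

price = 25.156865
Θ = -10.618018

σ√T = 0.5065·√1.4909 = 0.618449
d₁ = (ln(S/K) + (r+σ²/2)T) / (σ√T) = (ln(123.91/140.39) + (0.0105+0.5065²/2)·1.4909) / 0.618449 = (-0.124869 + 0.206894) / 0.618449 = 0.132630
d₂ = d₁ − σ√T = 0.132630 − 0.618449 = -0.485818
e^{−rT} = e^{−0.0105·1.4909} = 0.984467
N(d₁) = 0.552757,  N(d₂) = 0.313548
Call price V = S·N(d₁) − K·e^{−rT}·N(d₂) = 68.492139 − 43.335274 = 25.156865
φ(d₁) = (1/√(2π))·e^{−d₁²/2} = 0.395449
Θ = −S·φ(d₁)·σ/(2√T) − r·K·e^{−rT}·N(d₂) = −10.162998 − 0.455020 = -10.618018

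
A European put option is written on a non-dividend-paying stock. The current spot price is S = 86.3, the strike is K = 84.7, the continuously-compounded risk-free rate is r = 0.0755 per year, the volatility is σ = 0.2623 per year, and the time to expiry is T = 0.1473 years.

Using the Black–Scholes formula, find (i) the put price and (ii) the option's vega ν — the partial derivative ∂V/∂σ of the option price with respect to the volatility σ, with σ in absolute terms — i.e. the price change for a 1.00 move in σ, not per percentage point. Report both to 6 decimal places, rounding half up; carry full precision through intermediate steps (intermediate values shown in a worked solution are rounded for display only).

price = 2.293867
ν = 12.442876

σ√T = 0.2623·√0.1473 = 0.100670
d₁ = (ln(S/K) + (r+σ²/2)T) / (σ√T) = (ln(86.3/84.7) + (0.0755+0.2623²/2)·0.1473) / 0.100670 = (0.018714 + 0.016188) / 0.100670 = 0.346701
d₂ = d₁ − σ√T = 0.346701 − 0.100670 = 0.246031
e^{−rT} = e^{−0.0755·0.1473} = 0.988940
N(−d₁) = 0.364408,  N(−d₂) = 0.402829
Put price V = K·e^{−rT}·N(−d₂) − S·N(−d₁) = 33.742275 − 31.448407 = 2.293867
φ(d₁) = (1/√(2π))·e^{−d₁²/2} = 0.375672
ν = S·φ(d₁)·√T = 12.442876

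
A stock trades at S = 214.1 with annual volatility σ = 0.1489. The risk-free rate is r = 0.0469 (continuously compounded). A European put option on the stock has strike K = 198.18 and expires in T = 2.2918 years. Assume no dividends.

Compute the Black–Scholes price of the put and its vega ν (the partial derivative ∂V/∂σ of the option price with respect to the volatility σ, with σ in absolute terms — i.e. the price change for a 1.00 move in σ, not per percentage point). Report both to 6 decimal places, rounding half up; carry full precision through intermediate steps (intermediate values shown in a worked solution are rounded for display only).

price = 5.089823
ν = 83.727183

σ√T = 0.1489·√2.2918 = 0.225415
d₁ = (ln(S/K) + (r+σ²/2)T) / (σ√T) = (ln(214.1/198.18) + (0.0469+0.1489²/2)·2.2918) / 0.225415 = (0.077267 + 0.132891) / 0.225415 = 0.932319
d₂ = d₁ − σ√T = 0.932319 − 0.225415 = 0.706904
e^{−rT} = e^{−0.0469·2.2918} = 0.898090
N(−d₁) = 0.175586,  N(−d₂) = 0.239813
Put price V = K·e^{−rT}·N(−d₂) − S·N(−d₁) = 42.682730 − 37.592907 = 5.089823
φ(d₁) = (1/√(2π))·e^{−d₁²/2} = 0.258322
ν = S·φ(d₁)·√T = 83.727183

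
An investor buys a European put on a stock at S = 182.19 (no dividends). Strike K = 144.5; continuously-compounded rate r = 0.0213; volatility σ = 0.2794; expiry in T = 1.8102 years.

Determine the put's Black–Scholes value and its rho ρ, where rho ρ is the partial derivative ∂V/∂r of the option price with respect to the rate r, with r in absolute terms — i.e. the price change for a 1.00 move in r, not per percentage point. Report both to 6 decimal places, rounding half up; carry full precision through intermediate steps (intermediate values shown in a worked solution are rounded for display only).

σ√T = 0.2794·√1.8102 = 0.375915
d₁ = (ln(S/K) + (r+σ²/2)T) / (σ√T) = (ln(182.19/144.5) + (0.0213+0.2794²/2)·1.8102) / 0.375915 = (0.231771 + 0.109213) / 0.375915 = 0.907077
d₂ = d₁ − σ√T = 0.907077 − 0.375915 = 0.531162
e^{−rT} = e^{−0.0213·1.8102} = 0.962177
N(−d₁) = 0.182183,  N(−d₂) = 0.297653
Put price V = K·e^{−rT}·N(−d₂) − S·N(−d₁) = 41.384075 − 33.191924 = 8.192151
ρ = −K·T·e^{−rT}·N(−d₂) = -74.913453

price = 8.192151
ρ = -74.913453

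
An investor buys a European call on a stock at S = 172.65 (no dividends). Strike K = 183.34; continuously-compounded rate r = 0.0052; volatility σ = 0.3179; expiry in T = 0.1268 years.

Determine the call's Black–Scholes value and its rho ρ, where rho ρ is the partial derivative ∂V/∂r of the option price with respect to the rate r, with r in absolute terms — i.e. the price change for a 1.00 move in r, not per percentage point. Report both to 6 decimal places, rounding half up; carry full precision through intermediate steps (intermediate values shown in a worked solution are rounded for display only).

σ√T = 0.3179·√0.1268 = 0.113201
d₁ = (ln(S/K) + (r+σ²/2)T) / (σ√T) = (ln(172.65/183.34) + (0.0052+0.3179²/2)·0.1268) / 0.113201 = (-0.060076 + 0.007067) / 0.113201 = -0.468276
d₂ = d₁ − σ√T = -0.468276 − 0.113201 = -0.581477
e^{−rT} = e^{−0.0052·0.1268} = 0.999341
N(d₁) = 0.319793,  N(d₂) = 0.280459
Call price V = S·N(d₁) − K·e^{−rT}·N(d₂) = 55.212345 − 51.385533 = 3.826812
ρ = K·T·e^{−rT}·N(d₂) = 6.515686

price = 3.826812
ρ = 6.515686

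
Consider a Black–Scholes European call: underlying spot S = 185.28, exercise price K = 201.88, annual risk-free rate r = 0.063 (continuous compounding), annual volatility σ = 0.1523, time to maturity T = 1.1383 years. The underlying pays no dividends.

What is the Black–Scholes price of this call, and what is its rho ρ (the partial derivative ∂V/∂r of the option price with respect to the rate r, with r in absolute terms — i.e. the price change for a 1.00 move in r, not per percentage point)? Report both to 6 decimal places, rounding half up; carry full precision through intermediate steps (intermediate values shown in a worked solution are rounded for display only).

σ√T = 0.1523·√1.1383 = 0.162491
d₁ = (ln(S/K) + (r+σ²/2)T) / (σ√T) = (ln(185.28/201.88) + (0.063+0.1523²/2)·1.1383) / 0.162491 = (-0.085805 + 0.084914) / 0.162491 = -0.005482
d₂ = d₁ − σ√T = -0.005482 − 0.162491 = -0.167973
e^{−rT} = e^{−0.063·1.1383} = 0.930798
N(d₁) = 0.497813,  N(d₂) = 0.433302
Call price V = S·N(d₁) − K·e^{−rT}·N(d₂) = 92.234797 − 81.421650 = 10.813147
ρ = K·T·e^{−rT}·N(d₂) = 92.682265

price = 10.813147
ρ = 92.682265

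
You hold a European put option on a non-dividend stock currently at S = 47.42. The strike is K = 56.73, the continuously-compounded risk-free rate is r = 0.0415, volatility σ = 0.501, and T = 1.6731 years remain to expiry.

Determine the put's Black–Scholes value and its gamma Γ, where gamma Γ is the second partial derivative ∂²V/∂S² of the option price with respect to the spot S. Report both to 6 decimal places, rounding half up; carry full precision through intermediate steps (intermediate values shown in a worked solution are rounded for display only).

price = 15.675991
Γ = 0.012828

σ√T = 0.501·√1.6731 = 0.648035
d₁ = (ln(S/K) + (r+σ²/2)T) / (σ√T) = (ln(47.42/56.73) + (0.0415+0.501²/2)·1.6731) / 0.648035 = (-0.179259 + 0.279409) / 0.648035 = 0.154543
d₂ = d₁ − σ√T = 0.154543 − 0.648035 = -0.493492
e^{−rT} = e^{−0.0415·1.6731} = 0.932922
N(−d₁) = 0.438591,  N(−d₂) = 0.689168
Put price V = K·e^{−rT}·N(−d₂) − S·N(−d₁) = 36.473963 − 20.797972 = 15.675991
φ(d₁) = (1/√(2π))·e^{−d₁²/2} = 0.394207
Γ = φ(d₁) / (S·σ·√T) = 0.012828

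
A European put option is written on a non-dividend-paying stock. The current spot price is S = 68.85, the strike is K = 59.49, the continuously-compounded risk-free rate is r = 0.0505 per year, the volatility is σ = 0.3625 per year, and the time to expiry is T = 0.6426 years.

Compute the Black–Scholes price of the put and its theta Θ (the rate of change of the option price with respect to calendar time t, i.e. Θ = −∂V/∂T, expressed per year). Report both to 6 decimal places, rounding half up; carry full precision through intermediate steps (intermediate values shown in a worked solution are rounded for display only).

σ√T = 0.3625·√0.6426 = 0.290588
d₁ = (ln(S/K) + (r+σ²/2)T) / (σ√T) = (ln(68.85/59.49) + (0.0505+0.3625²/2)·0.6426) / 0.290588 = (0.146122 + 0.074672) / 0.290588 = 0.759817
d₂ = d₁ − σ√T = 0.759817 − 0.290588 = 0.469229
e^{−rT} = e^{−0.0505·0.6426} = 0.968070
N(−d₁) = 0.223682,  N(−d₂) = 0.319453
Put price V = K·e^{−rT}·N(−d₂) − S·N(−d₁) = 18.397449 − 15.400500 = 2.996949
φ(d₁) = (1/√(2π))·e^{−d₁²/2} = 0.298914
Θ = −S·φ(d₁)·σ/(2√T) + r·K·e^{−rT}·N(−d₂) = −4.653264 + 0.929071 = -3.724193

price = 2.996949
Θ = -3.724193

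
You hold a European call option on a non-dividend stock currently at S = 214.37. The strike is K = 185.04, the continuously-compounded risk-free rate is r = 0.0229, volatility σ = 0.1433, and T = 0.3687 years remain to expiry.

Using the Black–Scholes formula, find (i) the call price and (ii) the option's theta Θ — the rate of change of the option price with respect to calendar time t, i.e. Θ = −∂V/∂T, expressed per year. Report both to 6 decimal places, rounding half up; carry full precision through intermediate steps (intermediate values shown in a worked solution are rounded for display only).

σ√T = 0.1433·√0.3687 = 0.087013
d₁ = (ln(S/K) + (r+σ²/2)T) / (σ√T) = (ln(214.37/185.04) + (0.0229+0.1433²/2)·0.3687) / 0.087013 = (0.147131 + 0.012229) / 0.087013 = 1.831460
d₂ = d₁ − σ√T = 1.831460 − 0.087013 = 1.744447
e^{−rT} = e^{−0.0229·0.3687} = 0.991592
N(d₁) = 0.966484,  N(d₂) = 0.959459
Call price V = S·N(d₁) − K·e^{−rT}·N(d₂) = 207.185183 − 176.045686 = 31.139497
φ(d₁) = (1/√(2π))·e^{−d₁²/2} = 0.074567
Θ = −S·φ(d₁)·σ/(2√T) − r·K·e^{−rT}·N(d₂) = −1.886204 − 4.031446 = -5.917650

price = 31.139497
Θ = -5.917650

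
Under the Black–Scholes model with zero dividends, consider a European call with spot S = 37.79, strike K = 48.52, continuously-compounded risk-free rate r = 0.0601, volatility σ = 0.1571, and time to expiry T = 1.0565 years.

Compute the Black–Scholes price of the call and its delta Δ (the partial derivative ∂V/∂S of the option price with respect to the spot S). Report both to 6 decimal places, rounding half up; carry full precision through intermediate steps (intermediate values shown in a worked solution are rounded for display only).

price = 0.411292
Δ = 0.141450

σ√T = 0.1571·√1.0565 = 0.161477
d₁ = (ln(S/K) + (r+σ²/2)T) / (σ√T) = (ln(37.79/48.52) + (0.0601+0.1571²/2)·1.0565) / 0.161477 = (-0.249932 + 0.076533) / 0.161477 = -1.073827
d₂ = d₁ − σ√T = -1.073827 − 0.161477 = -1.235304
e^{−rT} = e^{−0.0601·1.0565} = 0.938478
N(d₁) = 0.141450,  N(d₂) = 0.108359
Call price V = S·N(d₁) − K·e^{−rT}·N(d₂) = 5.345399 − 4.934107 = 0.411292
Δ = N(d₁) = 0.141450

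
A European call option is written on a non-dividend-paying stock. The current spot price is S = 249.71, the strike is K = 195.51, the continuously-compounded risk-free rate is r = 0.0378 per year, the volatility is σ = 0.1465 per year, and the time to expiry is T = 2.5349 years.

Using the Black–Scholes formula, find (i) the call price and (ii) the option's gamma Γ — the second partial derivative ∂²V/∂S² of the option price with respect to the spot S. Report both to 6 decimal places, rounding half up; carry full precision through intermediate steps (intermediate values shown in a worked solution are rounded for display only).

price = 73.633145
Γ = 0.001977

σ√T = 0.1465·√2.5349 = 0.233248
d₁ = (ln(S/K) + (r+σ²/2)T) / (σ√T) = (ln(249.71/195.51) + (0.0378+0.1465²/2)·2.5349) / 0.233248 = (0.244689 + 0.123022) / 0.233248 = 1.576477
d₂ = d₁ − σ√T = 1.576477 − 0.233248 = 1.343229
e^{−rT} = e^{−0.0378·2.5349} = 0.908628
N(d₁) = 0.942542,  N(d₂) = 0.910401
Call price V = S·N(d₁) − K·e^{−rT}·N(d₂) = 235.362181 − 161.729036 = 73.633145
φ(d₁) = (1/√(2π))·e^{−d₁²/2} = 0.115143
Γ = φ(d₁) / (S·σ·√T) = 0.001977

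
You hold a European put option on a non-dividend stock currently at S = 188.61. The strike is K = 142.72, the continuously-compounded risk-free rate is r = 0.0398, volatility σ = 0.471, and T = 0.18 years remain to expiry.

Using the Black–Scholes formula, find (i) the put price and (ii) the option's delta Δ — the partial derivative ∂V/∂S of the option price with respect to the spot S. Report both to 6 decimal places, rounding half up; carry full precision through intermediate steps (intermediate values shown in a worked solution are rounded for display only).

σ√T = 0.471·√0.18 = 0.199828
d₁ = (ln(S/K) + (r+σ²/2)T) / (σ√T) = (ln(188.61/142.72) + (0.0398+0.471²/2)·0.18) / 0.199828 = (0.278797 + 0.027130) / 0.199828 = 1.530946
d₂ = d₁ − σ√T = 1.530946 − 0.199828 = 1.331117
e^{−rT} = e^{−0.0398·0.18} = 0.992862
N(−d₁) = 0.062891,  N(−d₂) = 0.091575
Put price V = K·e^{−rT}·N(−d₂) − S·N(−d₁) = 12.976315 − 11.861946 = 1.114369
Δ = −N(−d₁) = -0.062891

price = 1.114369
Δ = -0.062891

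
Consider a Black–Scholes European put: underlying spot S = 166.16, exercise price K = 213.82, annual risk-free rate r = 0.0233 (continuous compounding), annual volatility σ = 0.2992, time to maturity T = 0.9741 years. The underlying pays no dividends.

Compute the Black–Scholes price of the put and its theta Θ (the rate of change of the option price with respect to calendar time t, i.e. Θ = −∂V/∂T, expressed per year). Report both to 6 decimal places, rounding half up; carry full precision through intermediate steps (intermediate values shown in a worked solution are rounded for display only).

price = 49.704152
Θ = -4.236258

σ√T = 0.2992·√0.9741 = 0.295300
d₁ = (ln(S/K) + (r+σ²/2)T) / (σ√T) = (ln(166.16/213.82) + (0.0233+0.2992²/2)·0.9741) / 0.295300 = (-0.252183 + 0.066298) / 0.295300 = -0.629481
d₂ = d₁ − σ√T = -0.629481 − 0.295300 = -0.924781
e^{−rT} = e^{−0.0233·0.9741} = 0.977559
N(−d₁) = 0.735483,  N(−d₂) = 0.822460
Put price V = K·e^{−rT}·N(−d₂) − S·N(−d₁) = 171.912009 − 122.207857 = 49.704152
φ(d₁) = (1/√(2π))·e^{−d₁²/2} = 0.327240
Θ = −S·φ(d₁)·σ/(2√T) + r·K·e^{−rT}·N(−d₂) = −8.241808 + 4.005550 = -4.236258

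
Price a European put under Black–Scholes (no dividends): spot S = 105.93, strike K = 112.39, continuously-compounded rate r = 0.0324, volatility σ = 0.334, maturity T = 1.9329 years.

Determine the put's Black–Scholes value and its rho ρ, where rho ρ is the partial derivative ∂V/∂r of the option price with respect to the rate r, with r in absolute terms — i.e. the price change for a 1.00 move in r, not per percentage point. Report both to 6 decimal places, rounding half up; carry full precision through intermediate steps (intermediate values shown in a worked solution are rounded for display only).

price = 19.234673
ρ = -120.171751

σ√T = 0.334·√1.9329 = 0.464356
d₁ = (ln(S/K) + (r+σ²/2)T) / (σ√T) = (ln(105.93/112.39) + (0.0324+0.334²/2)·1.9329) / 0.464356 = (-0.059196 + 0.170439) / 0.464356 = 0.239564
d₂ = d₁ − σ√T = 0.239564 − 0.464356 = -0.224793
e^{−rT} = e^{−0.0324·1.9329} = 0.939295
N(−d₁) = 0.405334,  N(−d₂) = 0.588930
Put price V = K·e^{−rT}·N(−d₂) − S·N(−d₁) = 62.171737 − 42.937064 = 19.234673
ρ = −K·T·e^{−rT}·N(−d₂) = -120.171751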